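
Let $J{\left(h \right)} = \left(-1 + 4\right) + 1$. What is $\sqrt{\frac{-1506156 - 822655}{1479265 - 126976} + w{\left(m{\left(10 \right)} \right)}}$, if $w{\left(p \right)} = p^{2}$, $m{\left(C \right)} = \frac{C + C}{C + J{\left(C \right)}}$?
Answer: $\frac{\sqrt{28556504531529}}{9466023} \approx 0.56453$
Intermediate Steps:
$J{\left(h \right)} = 4$ ($J{\left(h \right)} = 3 + 1 = 4$)
$m{\left(C \right)} = \frac{2 C}{4 + C}$ ($m{\left(C \right)} = \frac{C + C}{C + 4} = \frac{2 C}{4 + C}$)
$\sqrt{\frac{-1506156 - 822655}{1479265 - 126976} + w{\left(m{\left(10 \right)} \right)}} = \sqrt{\frac{-1506156 - 822655}{1479265 - 126976} + \left(2 \cdot 10 \frac{1}{4 + 10}\right)^{2}} = \sqrt{- \frac{2328811}{1352289} + \left(2 \cdot 10 \cdot \frac{1}{14}\right)^{2}} = \sqrt{\left(-2328811\right) \frac{1}{1352289} + \left(2 \cdot 10 \cdot \frac{1}{14}\right)^{2}} = \sqrt{- \frac{2328811}{1352289} + \left(\frac{10}{7}\right)^{2}} = \sqrt{- \frac{2328811}{1352289} + \frac{100}{49}} = \sqrt{\frac{21117161}{66262161}} = \frac{\sqrt{28556504531529}}{9466023}$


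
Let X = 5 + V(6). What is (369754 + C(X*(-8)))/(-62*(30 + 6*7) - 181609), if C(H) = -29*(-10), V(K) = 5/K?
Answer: -370044/186073 ≈ -1.9887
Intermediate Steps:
X = 35/6 (X = 5 + 5/6 = 5 + 5*(⅙) = 5 + ⅚ = 35/6 ≈ 5.8333)
C(H) = 290
(369754 + C(X*(-8)))/(-62*(30 + 6*7) - 181609) = (369754 + 290)/(-62*(30 + 6*7) - 181609) = 370044/(-62*(30 + 42) - 181609) = 370044/(-62*72 - 181609) = 370044/(-4464 - 181609) = 370044/(-186073) = 370044*(-1/186073) = -370044/186073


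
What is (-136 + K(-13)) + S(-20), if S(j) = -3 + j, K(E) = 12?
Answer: -147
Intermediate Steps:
(-136 + K(-13)) + S(-20) = (-136 + 12) + (-3 - 20) = -124 - 23 = -147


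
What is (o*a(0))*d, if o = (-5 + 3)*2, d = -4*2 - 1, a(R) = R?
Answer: 0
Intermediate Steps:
d = -9 (d = -8 - 1 = -9)
o = -4 (o = -2*2 = -4)
(o*a(0))*d = -4*0*(-9) = 0*(-9) = 0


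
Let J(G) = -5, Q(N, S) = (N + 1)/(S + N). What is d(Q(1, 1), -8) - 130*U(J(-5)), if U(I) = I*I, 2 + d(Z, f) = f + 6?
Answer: -3254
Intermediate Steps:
Q(N, S) = (1 + N)/(N + S)
d(Z, f) = 4 + f (d(Z, f) = -2 + (f + 6) = -2 + (6 + f) = 4 + f)
U(I) = I²
d(Q(1, 1), -8) - 130*U(J(-5)) = (4 - 8) - 130*(-5)² = -4 - 130*25 = -4 - 3250 = -3254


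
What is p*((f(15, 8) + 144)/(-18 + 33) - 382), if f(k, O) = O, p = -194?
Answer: 1082132/15 ≈ 72142.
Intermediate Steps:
p*((f(15, 8) + 144)/(-18 + 33) - 382) = -194*((8 + 144)/(-18 + 33) - 382) = -194*(152/15 - 382) = -194*(-5578/15) = 1082132/15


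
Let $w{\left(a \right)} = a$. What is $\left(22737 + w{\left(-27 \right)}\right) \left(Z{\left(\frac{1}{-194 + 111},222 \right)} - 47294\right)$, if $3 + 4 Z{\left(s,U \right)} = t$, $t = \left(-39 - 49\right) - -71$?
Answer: $-1074160290$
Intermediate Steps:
$t = -17$ ($t = -88 + 71 = -17$)
$Z{\left(s,U \right)} = -5$ ($Z{\left(s,U \right)} = - \frac{3}{4} + \frac{1}{4} \left(-17\right) = - \frac{3}{4} - \frac{17}{4} = -5$)
$\left(22737 + w{\left(-27 \right)}\right) \left(Z{\left(\frac{1}{-194 + 111},222 \right)} - 47294\right) = \left(22737 - 27\right) \left(-5 - 47294\right) = 22710 \left(-47299\right) = -1074160290$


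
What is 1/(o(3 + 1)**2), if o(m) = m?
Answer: 1/16 ≈ 0.062500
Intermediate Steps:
1/(o(3 + 1)**2) = 1/((3 + 1)**2) = 1/(4**2) = 1/16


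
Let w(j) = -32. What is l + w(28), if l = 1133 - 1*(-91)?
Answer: 1192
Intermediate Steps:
l = 1224 (l = 1133 + 91 = 1224)
l + w(28) = 1224 - 32 = 1192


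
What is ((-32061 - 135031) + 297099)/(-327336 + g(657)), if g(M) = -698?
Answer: -130007/328034 ≈ -0.39632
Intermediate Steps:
((-32061 - 135031) + 297099)/(-327336 + g(657)) = ((-32061 - 135031) + 297099)/(-327336 - 698) = (-167092 + 297099)/(-328034) = 130007*(-1/328034) = -130007/328034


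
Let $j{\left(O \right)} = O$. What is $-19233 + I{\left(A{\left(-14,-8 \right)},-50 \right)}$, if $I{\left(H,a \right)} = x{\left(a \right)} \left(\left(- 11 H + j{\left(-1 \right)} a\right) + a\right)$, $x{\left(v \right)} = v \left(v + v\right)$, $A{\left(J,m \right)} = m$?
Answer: $420767$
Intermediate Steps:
$x{\left(v \right)} = 2 v^{2}$ ($x{\left(v \right)} = v 2 v = 2 v^{2}$)
$I{\left(H,a \right)} = - 22 H a^{2}$ ($I{\left(H,a \right)} = 2 a^{2} \left(\left(- 11 H - a\right) + a\right) = 2 a^{2} \left(\left(- a - 11 H\right) + a\right) = 2 a^{2} \left(- 11 H\right) = - 22 H a^{2}$)
$-19233 + I{\left(A{\left(-14,-8 \right)},-50 \right)} = -19233 - - 176 \left(-50\right)^{2} = -19233 - \left(-176\right) 2500 = -19233 + 440000 = 420767$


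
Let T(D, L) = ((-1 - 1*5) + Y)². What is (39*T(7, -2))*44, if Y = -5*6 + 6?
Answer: 1544400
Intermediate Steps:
Y = -24 (Y = -30 + 6 = -24)
T(D, L) = 900 (T(D, L) = ((-1 - 1*5) - 24)² = ((-1 - 5) - 24)² = (-6 - 24)² = (-30)² = 900)
(39*T(7, -2))*44 = (39*900)*44 = 35100*44 = 1544400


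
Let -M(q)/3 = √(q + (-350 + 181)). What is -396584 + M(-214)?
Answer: -396584 - 3*I*√383 ≈ -3.9658e+5 - 58.711*I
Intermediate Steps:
M(q) = -3*√(-169 + q) (M(q) = -3*√(q + (-350 + 181)) = -3*√(q - 169) = -3*√(-169 + q))
-396584 + M(-214) = -396584 - 3*√(-169 - 214) = -396584 - 3*I*√383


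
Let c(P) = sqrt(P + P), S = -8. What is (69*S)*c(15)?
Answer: -552*sqrt(30) ≈ -3023.4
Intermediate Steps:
c(P) = sqrt(2)*sqrt(P) (c(P) = sqrt(2*P) = sqrt(2)*sqrt(P))
(69*S)*c(15) = (69*(-8))*(sqrt(2)*sqrt(15)) = -552*sqrt(30)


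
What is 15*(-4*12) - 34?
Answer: -754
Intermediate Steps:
15*(-4*12) - 34 = 15*(-48) - 34 = -720 - 34 = -754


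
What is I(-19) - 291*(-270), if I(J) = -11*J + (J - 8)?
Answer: 78752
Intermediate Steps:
I(J) = -8 - 10*J (I(J) = -11*J + (-8 + J) = -8 - 10*J)
I(-19) - 291*(-270) = (-8 - 10*(-19)) - 291*(-270) = (-8 + 190) + 78570 = 182 + 78570 = 78752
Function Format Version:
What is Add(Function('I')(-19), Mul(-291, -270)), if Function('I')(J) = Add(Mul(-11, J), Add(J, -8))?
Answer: 78752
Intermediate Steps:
Function('I')(J) = Add(-8, Mul(-10, J)) (Function('I')(J) = Add(Mul(-11, J), Add(-8, J)) = Add(-8, Mul(-10, J)))
Add(Function('I')(-19), Mul(-291, -270)) = Add(Add(-8, Mul(-10, -19)), Mul(-291, -270)) = Add(Add(-8, 190), 78570) = Add(182, 78570) = 78752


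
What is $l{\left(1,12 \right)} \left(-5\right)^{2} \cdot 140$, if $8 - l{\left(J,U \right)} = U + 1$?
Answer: $-17500$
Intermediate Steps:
$l{\left(J,U \right)} = 7 - U$ ($l{\left(J,U \right)} = 8 - \left(U + 1\right) = 8 - \left(1 + U\right) = 7 - U$)
$l{\left(1,12 \right)} \left(-5\right)^{2} \cdot 140 = \left(7 - 12\right) \left(-5\right)^{2} \cdot 140 = \left(7 - 12\right) 25 \cdot 140 = \left(-5\right) 25 \cdot 140 = \left(-125\right) 140 = -17500$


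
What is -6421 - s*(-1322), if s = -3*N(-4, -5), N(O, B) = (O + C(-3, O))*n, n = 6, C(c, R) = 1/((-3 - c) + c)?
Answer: 96695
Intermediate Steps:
C(c, R) = -⅓ (C(c, R) = 1/(-3) = -⅓)
N(O, B) = -2 + 6*O (N(O, B) = (O - ⅓)*6 = (-⅓ + O)*6 = -2 + 6*O)
s = 78 (s = -3*(-2 + 6*(-4)) = -3*(-2 - 24) = -3*(-26) = 78)
-6421 - s*(-1322) = -6421 - 78*(-1322) = -6421 - 1*(-103116) = -6421 + 103116 = 96695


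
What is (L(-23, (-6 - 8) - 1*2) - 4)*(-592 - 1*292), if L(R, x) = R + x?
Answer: 38012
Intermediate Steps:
(L(-23, (-6 - 8) - 1*2) - 4)*(-592 - 1*292) = ((-23 + ((-6 - 8) - 1*2)) - 4)*(-592 - 1*292) = ((-23 + (-14 - 2)) - 4)*(-592 - 292) = ((-23 - 16) - 4)*(-884) = (-39 - 4)*(-884) = -43*(-884) = 38012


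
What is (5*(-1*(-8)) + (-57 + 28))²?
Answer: 121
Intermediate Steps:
(5*(-1*(-8)) + (-57 + 28))² = (5*8 - 29)² = (40 - 29)² = 11² = 121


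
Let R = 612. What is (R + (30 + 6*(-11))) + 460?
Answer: 1036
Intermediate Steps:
(R + (30 + 6*(-11))) + 460 = (612 + (30 + 6*(-11))) + 460 = (612 + (30 - 66)) + 460 = (612 - 36) + 460 = 576 + 460 = 1036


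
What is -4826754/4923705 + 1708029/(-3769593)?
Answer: -2956081002063/2062262655785 ≈ -1.4334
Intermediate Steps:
-4826754/4923705 + 1708029/(-3769593) = -4826754*1/4923705 + 1708029*(-1/3769593) = -1608918/1641235 - 569343/1256531 = -2956081002063/2062262655785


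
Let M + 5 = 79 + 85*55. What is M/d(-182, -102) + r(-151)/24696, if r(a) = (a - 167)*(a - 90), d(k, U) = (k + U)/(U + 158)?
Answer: -272749493/292236 ≈ -933.32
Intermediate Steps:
d(k, U) = (U + k)/(158 + U)
r(a) = (-167 + a)*(-90 + a)
M = 4749 (M = -5 + (79 + 85*55) = -5 + (79 + 4675) = -5 + 4754 = 4749)
M/d(-182, -102) + r(-151)/24696 = 4749/(((-102 - 182)/(158 - 102))) + (15030 + (-151)² - 257*(-151))/24696 = 4749/((-284/56)) + (15030 + 22801 + 38807)*(1/24696) = 4749/(((1/56)*(-284))) + 76638*(1/24696) = 4749/(-71/14) + 12773/4116 = 4749*(-14/71) + 12773/4116 = -66486/71 + 12773/4116 = -272749493/292236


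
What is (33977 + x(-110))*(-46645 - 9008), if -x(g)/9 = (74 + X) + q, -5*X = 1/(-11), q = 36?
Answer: -100969902228/55 ≈ -1.8358e+9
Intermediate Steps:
X = 1/55 (X = -⅕/(-11) = -⅕*(-1/11) = 1/55 ≈ 0.018182)
x(g) = -54459/55 (x(g) = -9*((74 + 1/55) + 36) = -9*(4071/55 + 36) = -9*6051/55 = -54459/55)
(33977 + x(-110))*(-46645 - 9008) = (33977 - 54459/55)*(-46645 - 9008) = (1814276/55)*(-55653) = -100969902228/55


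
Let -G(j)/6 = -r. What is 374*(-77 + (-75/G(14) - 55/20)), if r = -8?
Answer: -233937/8 ≈ -29242.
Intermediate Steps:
G(j) = -48 (G(j) = -(-6)*(-8) = -6*8 = -48)
374*(-77 + (-75/G(14) - 55/20)) = 374*(-77 + (-75/(-48) - 55/20)) = 374*(-77 + (-75*(-1/48) - 55*1/20)) = 374*(-77 + (25/16 - 11/4)) = 374*(-77 - 19/16) = 374*(-1251/16) = -233937/8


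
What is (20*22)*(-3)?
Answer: -1320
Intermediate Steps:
(20*22)*(-3) = 440*(-3) = -1320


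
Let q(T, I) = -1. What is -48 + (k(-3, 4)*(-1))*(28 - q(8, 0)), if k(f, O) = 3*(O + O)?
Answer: -744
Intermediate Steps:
k(f, O) = 6*O (k(f, O) = 3*(2*O) = 6*O)
-48 + (k(-3, 4)*(-1))*(28 - q(8, 0)) = -48 + ((6*4)*(-1))*(28 - 1*(-1)) = -48 + (24*(-1))*(28 + 1) = -48 - 24*29 = -48 - 696 = -744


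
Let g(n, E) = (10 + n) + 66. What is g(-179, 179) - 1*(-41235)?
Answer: 41132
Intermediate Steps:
g(n, E) = 76 + n
g(-179, 179) - 1*(-41235) = (76 - 179) - 1*(-41235) = -103 + 41235 = 41132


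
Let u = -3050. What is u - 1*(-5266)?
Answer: 2216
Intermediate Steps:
u - 1*(-5266) = -3050 - 1*(-5266) = -3050 + 5266 = 2216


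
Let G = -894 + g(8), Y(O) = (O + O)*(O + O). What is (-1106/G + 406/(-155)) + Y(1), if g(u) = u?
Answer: 180517/68665 ≈ 2.6290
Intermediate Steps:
Y(O) = 4*O² (Y(O) = (2*O)*(2*O) = 4*O²)
G = -886 (G = -894 + 8 = -886)
(-1106/G + 406/(-155)) + Y(1) = (-1106/(-886) + 406/(-155)) + 4*1² = (-1106*(-1/886) + 406*(-1/155)) + 4*1 = (553/443 - 406/155) + 4 = -94143/68665 + 4 = 180517/68665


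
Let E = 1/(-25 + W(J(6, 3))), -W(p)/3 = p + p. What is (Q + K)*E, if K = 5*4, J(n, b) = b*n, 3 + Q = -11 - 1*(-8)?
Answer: -2/19 ≈ -0.10526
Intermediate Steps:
Q = -6 (Q = -3 + (-11 - 1*(-8)) = -3 + (-11 + 8) = -3 - 3 = -6)
W(p) = -6*p (W(p) = -3*(p + p) = -6*p)
K = 20
E = -1/133 (E = 1/(-25 - 18*6) = 1/(-25 - 6*18) = 1/(-25 - 108) = 1/(-133) = -1/133 ≈ -0.0075188)
(Q + K)*E = (-6 + 20)*(-1/133) = 14*(-1/133) = -2/19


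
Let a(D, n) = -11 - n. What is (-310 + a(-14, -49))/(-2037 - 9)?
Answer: 136/1023 ≈ 0.13294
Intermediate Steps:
(-310 + a(-14, -49))/(-2037 - 9) = (-310 + (-11 - 1*(-49)))/(-2037 - 9) = (-310 + (-11 + 49))/(-2046) = (-310 + 38)*(-1/2046) = -272*(-1/2046) = 136/1023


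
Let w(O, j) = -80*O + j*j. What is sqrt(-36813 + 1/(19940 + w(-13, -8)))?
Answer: I*sqrt(4075658668231)/10522 ≈ 191.87*I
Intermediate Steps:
w(O, j) = j**2 - 80*O (w(O, j) = -80*O + j**2 = j**2 - 80*O)
sqrt(-36813 + 1/(19940 + w(-13, -8))) = sqrt(-36813 + 1/(19940 + ((-8)**2 - 80*(-13)))) = sqrt(-36813 + 1/(19940 + (64 + 1040))) = sqrt(-36813 + 1/(19940 + 1104)) = sqrt(-36813 + 1/21044) = sqrt(-774692771/21044) = I*sqrt(4075658668231)/10522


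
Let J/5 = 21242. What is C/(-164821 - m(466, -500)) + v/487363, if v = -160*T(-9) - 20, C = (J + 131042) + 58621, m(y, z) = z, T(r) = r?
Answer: -143964217079/80083975523 ≈ -1.7977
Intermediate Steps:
J = 106210 (J = 5*21242 = 106210)
C = 295873 (C = (106210 + 131042) + 58621 = 237252 + 58621 = 295873)
v = 1420 (v = -160*(-9) - 20 = 1440 - 20 = 1420)
C/(-164821 - m(466, -500)) + v/487363 = 295873/(-164821 - 1*(-500)) + 1420/487363 = 295873/(-164821 + 500) + 1420*(1/487363) = 295873/(-164321) + 1420/487363 = 295873*(-1/164321) + 1420/487363 = -295873/164321 + 1420/487363 = -143964217079/80083975523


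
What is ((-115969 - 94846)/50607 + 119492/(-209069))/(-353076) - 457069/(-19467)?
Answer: 9034178009940372005/384773946209021124 ≈ 23.479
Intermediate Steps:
((-115969 - 94846)/50607 + 119492/(-209069))/(-353076) - 457069/(-19467) = (-210815*1/50607 + 119492*(-1/209069))*(-1/353076) - 457069*(-1/19467) = (-210815/50607 - 119492/209069)*(-1/353076) + 457069/19467 = -50122012879/10580354883*(-1/353076) + 457069/19467 = 50122012879/3735669380670108 + 457069/19467 = 9034178009940372005/384773946209021124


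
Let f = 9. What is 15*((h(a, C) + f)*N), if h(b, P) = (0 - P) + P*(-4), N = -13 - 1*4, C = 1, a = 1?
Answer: -1020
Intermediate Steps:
N = -17 (N = -13 - 4 = -17)
h(b, P) = -5*P (h(b, P) = -P - 4*P = -5*P)
15*((h(a, C) + f)*N) = 15*((-5*1 + 9)*(-17)) = 15*((-5 + 9)*(-17)) = 15*(4*(-17)) = 15*(-68) = -1020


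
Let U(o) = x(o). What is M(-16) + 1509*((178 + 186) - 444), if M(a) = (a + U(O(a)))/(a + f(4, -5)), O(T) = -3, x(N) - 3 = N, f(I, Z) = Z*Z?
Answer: -1086496/9 ≈ -1.2072e+5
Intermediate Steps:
f(I, Z) = Z²
x(N) = 3 + N
U(o) = 3 + o
M(a) = a/(25 + a) (M(a) = (a + (3 - 3))/(a + (-5)²) = (a + 0)/(a + 25) = a/(25 + a))
M(-16) + 1509*((178 + 186) - 444) = -16/(25 - 16) + 1509*((178 + 186) - 444) = -16/9 + 1509*(364 - 444) = -16*⅑ + 1509*(-80) = -16/9 - 120720 = -1086496/9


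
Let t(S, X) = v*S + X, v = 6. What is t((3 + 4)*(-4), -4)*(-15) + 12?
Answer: 2592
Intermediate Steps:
t(S, X) = X + 6*S (t(S, X) = 6*S + X = X + 6*S)
t((3 + 4)*(-4), -4)*(-15) + 12 = (-4 + 6*((3 + 4)*(-4)))*(-15) + 12 = (-4 + 6*(7*(-4)))*(-15) + 12 = (-4 + 6*(-28))*(-15) + 12 = (-4 - 168)*(-15) + 12 = -172*(-15) + 12 = 2580 + 12 = 2592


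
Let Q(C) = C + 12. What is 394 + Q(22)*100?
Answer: 3794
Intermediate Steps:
Q(C) = 12 + C
394 + Q(22)*100 = 394 + (12 + 22)*100 = 394 + 34*100 = 394 + 3400 = 3794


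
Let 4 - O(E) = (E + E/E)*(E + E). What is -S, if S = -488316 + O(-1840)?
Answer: 7255832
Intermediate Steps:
O(E) = 4 - 2*E*(1 + E) (O(E) = 4 - (E + E/E)*(E + E) = 4 - (E + 1)*2*E = 4 - (1 + E)*2*E = 4 - 2*E*(1 + E))
S = -7255832 (S = -488316 + (4 - 2*(-1840) - 2*(-1840)**2) = -488316 + (4 + 3680 - 2*3385600) = -488316 + (4 + 3680 - 6771200) = -488316 - 6767516 = -7255832)
-S = -1*(-7255832) = 7255832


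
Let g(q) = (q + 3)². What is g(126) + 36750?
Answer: 53391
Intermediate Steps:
g(q) = (3 + q)²
g(126) + 36750 = (3 + 126)² + 36750 = 129² + 36750 = 16641 + 36750 = 53391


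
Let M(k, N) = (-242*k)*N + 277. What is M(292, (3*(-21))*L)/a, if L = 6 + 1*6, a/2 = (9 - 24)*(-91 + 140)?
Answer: -53422261/1470 ≈ -36342.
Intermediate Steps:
a = -1470 (a = 2*((9 - 24)*(-91 + 140)) = 2*(-15*49) = 2*(-735) = -1470)
L = 12 (L = 6 + 6 = 12)
M(k, N) = 277 - 242*N*k (M(k, N) = -242*N*k + 277 = 277 - 242*N*k)
M(292, (3*(-21))*L)/a = (277 - 242*(3*(-21))*12*292)/(-1470) = (277 - 242*(-63*12)*292)*(-1/1470) = (277 - 242*(-756)*292)*(-1/1470) = (277 + 53421984)*(-1/1470) = 53422261*(-1/1470) = -53422261/1470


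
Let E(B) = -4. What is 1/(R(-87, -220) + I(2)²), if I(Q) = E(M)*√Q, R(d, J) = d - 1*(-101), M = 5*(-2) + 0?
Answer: 1/46 ≈ 0.021739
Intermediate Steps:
M = -10 (M = -10 + 0 = -10)
R(d, J) = 101 + d (R(d, J) = d + 101 = 101 + d)
I(Q) = -4*√Q
1/(R(-87, -220) + I(2)²) = 1/((101 - 87) + (-4*√2)²) = 1/(14 + 32) = 1/46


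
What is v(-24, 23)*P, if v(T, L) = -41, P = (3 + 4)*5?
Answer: -1435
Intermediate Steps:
P = 35 (P = 7*5 = 35)
v(-24, 23)*P = -41*35 = -1435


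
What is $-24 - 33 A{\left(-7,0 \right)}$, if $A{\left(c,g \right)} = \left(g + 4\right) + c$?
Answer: $75$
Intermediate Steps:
$A{\left(c,g \right)} = 4 + c + g$ ($A{\left(c,g \right)} = \left(4 + g\right) + c = 4 + c + g$)
$-24 - 33 A{\left(-7,0 \right)} = -24 - 33 \left(4 - 7 + 0\right) = -24 - -99 = -24 + 99 = 75$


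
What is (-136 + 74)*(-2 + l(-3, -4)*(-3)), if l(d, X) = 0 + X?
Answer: -620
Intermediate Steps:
l(d, X) = X
(-136 + 74)*(-2 + l(-3, -4)*(-3)) = (-136 + 74)*(-2 - 4*(-3)) = -62*(-2 + 12) = -62*10 = -620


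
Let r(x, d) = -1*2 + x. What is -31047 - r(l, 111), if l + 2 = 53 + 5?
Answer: -31101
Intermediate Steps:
l = 56 (l = -2 + (53 + 5) = -2 + 58 = 56)
r(x, d) = -2 + x
-31047 - r(l, 111) = -31047 - (-2 + 56) = -31047 - 1*54 = -31047 - 54 = -31101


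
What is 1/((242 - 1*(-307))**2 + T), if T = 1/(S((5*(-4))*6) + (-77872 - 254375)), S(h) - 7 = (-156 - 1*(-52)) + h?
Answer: 332464/100204982063 ≈ 3.3178e-6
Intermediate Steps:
S(h) = -97 + h (S(h) = 7 + ((-156 - 1*(-52)) + h) = 7 + ((-156 + 52) + h) = 7 + (-104 + h) = -97 + h)
T = -1/332464 (T = 1/((-97 + (5*(-4))*6) + (-77872 - 254375)) = 1/((-97 - 20*6) - 332247) = 1/((-97 - 120) - 332247) = 1/(-217 - 332247) = 1/(-332464) = -1/332464 ≈ -3.0078e-6)
1/((242 - 1*(-307))**2 + T) = 1/((242 - 1*(-307))**2 - 1/332464) = 1/((242 + 307)**2 - 1/332464) = 1/(549**2 - 1/332464) = 1/(301401 - 1/332464) = 1/(100204982063/332464) = 332464/100204982063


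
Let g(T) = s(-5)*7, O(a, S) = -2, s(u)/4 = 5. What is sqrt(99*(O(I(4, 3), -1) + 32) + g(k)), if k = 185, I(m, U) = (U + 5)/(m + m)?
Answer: sqrt(3110) ≈ 55.767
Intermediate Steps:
s(u) = 20 (s(u) = 4*5 = 20)
I(m, U) = (5 + U)/(2*m) (I(m, U) = (5 + U)/((2*m)) = (5 + U)*(1/(2*m)) = (5 + U)/(2*m))
g(T) = 140 (g(T) = 20*7 = 140)
sqrt(99*(O(I(4, 3), -1) + 32) + g(k)) = sqrt(99*(-2 + 32) + 140) = sqrt(99*30 + 140) = sqrt(2970 + 140) = sqrt(3110)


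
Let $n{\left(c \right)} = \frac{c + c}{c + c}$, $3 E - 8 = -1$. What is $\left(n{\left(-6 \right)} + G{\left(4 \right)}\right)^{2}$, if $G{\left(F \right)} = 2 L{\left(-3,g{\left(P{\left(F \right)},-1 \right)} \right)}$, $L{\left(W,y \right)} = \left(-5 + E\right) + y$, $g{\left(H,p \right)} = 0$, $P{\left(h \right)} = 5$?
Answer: $\frac{169}{9} \approx 18.778$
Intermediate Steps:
$E = \frac{7}{3}$ ($E = \frac{8}{3} + \frac{1}{3} \left(-1\right) = \frac{8}{3} - \frac{1}{3} = \frac{7}{3} \approx 2.3333$)
$L{\left(W,y \right)} = - \frac{8}{3} + y$ ($L{\left(W,y \right)} = \left(-5 + \frac{7}{3}\right) + y = - \frac{8}{3} + y$)
$n{\left(c \right)} = 1$ ($n{\left(c \right)} = \frac{2 c}{2 c} = 2 c \frac{1}{2 c} = 1$)
$G{\left(F \right)} = - \frac{16}{3}$ ($G{\left(F \right)} = 2 \left(- \frac{8}{3} + 0\right) = 2 \left(- \frac{8}{3}\right) = - \frac{16}{3}$)
$\left(n{\left(-6 \right)} + G{\left(4 \right)}\right)^{2} = \left(1 - \frac{16}{3}\right)^{2} = \left(- \frac{13}{3}\right)^{2} = \frac{169}{9}$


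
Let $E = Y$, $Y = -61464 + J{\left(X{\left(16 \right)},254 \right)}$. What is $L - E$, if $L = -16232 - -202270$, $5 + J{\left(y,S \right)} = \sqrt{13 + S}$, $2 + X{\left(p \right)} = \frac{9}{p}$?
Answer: $247507 - \sqrt{267} \approx 2.4749 \cdot 10^{5}$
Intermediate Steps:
$X{\left(p \right)} = -2 + \frac{9}{p}$
$J{\left(y,S \right)} = -5 + \sqrt{13 + S}$
$Y = -61469 + \sqrt{267}$ ($Y = -61464 - \left(5 - \sqrt{13 + 254}\right) = -61464 - \left(5 - \sqrt{267}\right) = -61469 + \sqrt{267} \approx -61453.0$)
$E = -61469 + \sqrt{267} \approx -61453.0$
$L = 186038$ ($L = -16232 + 202270 = 186038$)
$L - E = 186038 - \left(-61469 + \sqrt{267}\right) = 186038 + \left(61469 - \sqrt{267}\right) = 247507 - \sqrt{267}$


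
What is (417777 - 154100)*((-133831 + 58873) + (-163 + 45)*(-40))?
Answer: -18520145126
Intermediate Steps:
(417777 - 154100)*((-133831 + 58873) + (-163 + 45)*(-40)) = 263677*(-74958 - 118*(-40)) = 263677*(-74958 + 4720) = 263677*(-70238) = -18520145126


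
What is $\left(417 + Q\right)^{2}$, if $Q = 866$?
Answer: $1646089$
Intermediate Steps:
$\left(417 + Q\right)^{2} = \left(417 + 866\right)^{2} = 1283^{2} = 1646089$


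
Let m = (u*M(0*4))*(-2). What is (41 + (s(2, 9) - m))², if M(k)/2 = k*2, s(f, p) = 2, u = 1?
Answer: 1849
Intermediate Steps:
M(k) = 4*k (M(k) = 2*(k*2) = 2*(2*k) = 4*k)
m = 0 (m = (1*(4*(0*4)))*(-2) = (1*(4*0))*(-2) = (1*0)*(-2) = 0*(-2) = 0)
(41 + (s(2, 9) - m))² = (41 + (2 - 1*0))² = (41 + (2 + 0))² = (41 + 2)² = 43² = 1849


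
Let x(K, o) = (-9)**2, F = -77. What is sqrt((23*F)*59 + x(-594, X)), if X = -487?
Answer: 2*I*sqrt(26102) ≈ 323.12*I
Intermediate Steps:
x(K, o) = 81
sqrt((23*F)*59 + x(-594, X)) = sqrt((23*(-77))*59 + 81) = sqrt(-1771*59 + 81) = sqrt(-104489 + 81) = sqrt(-104408) = 2*I*sqrt(26102)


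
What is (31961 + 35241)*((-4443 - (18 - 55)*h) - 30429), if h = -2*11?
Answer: -2398170572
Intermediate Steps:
h = -22
(31961 + 35241)*((-4443 - (18 - 55)*h) - 30429) = (31961 + 35241)*((-4443 - (18 - 55)*(-22)) - 30429) = 67202*((-4443 - (-37)*(-22)) - 30429) = 67202*((-4443 - 1*814) - 30429) = 67202*((-4443 - 814) - 30429) = 67202*(-5257 - 30429) = 67202*(-35686) = -2398170572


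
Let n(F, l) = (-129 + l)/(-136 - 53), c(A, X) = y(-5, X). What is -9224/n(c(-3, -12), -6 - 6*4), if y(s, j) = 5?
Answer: -581112/53 ≈ -10964.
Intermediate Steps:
c(A, X) = 5
n(F, l) = 43/63 - l/189 (n(F, l) = (-129 + l)/(-189) = (-129 + l)*(-1/189) = 43/63 - l/189)
-9224/n(c(-3, -12), -6 - 6*4) = -9224/(43/63 - (-6 - 6*4)/189) = -9224/(43/63 - (-6 - 24)/189) = -9224/(43/63 - 1/189*(-30)) = -9224/(43/63 + 10/63) = -9224/53/63 = -9224*63/53 = -581112/53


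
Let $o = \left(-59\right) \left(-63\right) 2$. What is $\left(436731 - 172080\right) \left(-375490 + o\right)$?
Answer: $-97406388456$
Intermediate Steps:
$o = 7434$ ($o = 3717 \cdot 2 = 7434$)
$\left(436731 - 172080\right) \left(-375490 + o\right) = \left(436731 - 172080\right) \left(-375490 + 7434\right) = 264651 \left(-368056\right) = -97406388456$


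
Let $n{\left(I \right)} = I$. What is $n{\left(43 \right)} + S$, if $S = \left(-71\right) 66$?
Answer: $-4643$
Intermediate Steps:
$S = -4686$
$n{\left(43 \right)} + S = 43 - 4686 = -4643$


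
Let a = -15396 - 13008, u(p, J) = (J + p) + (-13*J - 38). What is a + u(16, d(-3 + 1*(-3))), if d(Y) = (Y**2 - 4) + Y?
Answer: -28738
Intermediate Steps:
d(Y) = -4 + Y + Y**2 (d(Y) = (-4 + Y**2) + Y = -4 + Y + Y**2)
u(p, J) = -38 + p - 12*J (u(p, J) = (J + p) + (-38 - 13*J) = -38 + p - 12*J)
a = -28404
a + u(16, d(-3 + 1*(-3))) = -28404 + (-38 + 16 - 12*(-4 + (-3 + 1*(-3)) + (-3 + 1*(-3))**2)) = -28404 + (-38 + 16 - 12*(-4 + (-3 - 3) + (-3 - 3)**2)) = -28404 + (-38 + 16 - 12*(-4 - 6 + (-6)**2)) = -28404 + (-38 + 16 - 12*(-4 - 6 + 36)) = -28404 + (-38 + 16 - 12*26) = -28404 + (-38 + 16 - 312) = -28404 - 334 = -28738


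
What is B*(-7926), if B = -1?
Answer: 7926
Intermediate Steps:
B*(-7926) = -1*(-7926) = 7926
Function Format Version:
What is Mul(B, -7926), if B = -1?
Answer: 7926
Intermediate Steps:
Mul(B, -7926) = Mul(-1, -7926) = 7926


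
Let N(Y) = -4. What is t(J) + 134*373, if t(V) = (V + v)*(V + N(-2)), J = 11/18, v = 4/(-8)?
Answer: 8097023/162 ≈ 49982.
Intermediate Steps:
v = -½ (v = 4*(-⅛) = -½ ≈ -0.50000)
J = 11/18 (J = 11*(1/18) = 11/18 ≈ 0.61111)
t(V) = (-4 + V)*(-½ + V) (t(V) = (V - ½)*(V - 4) = (-½ + V)*(-4 + V) = (-4 + V)*(-½ + V))
t(J) + 134*373 = (2 + (11/18)² - 9/2*11/18) + 134*373 = (2 + 121/324 - 11/4) + 49982 = -61/162 + 49982 = 8097023/162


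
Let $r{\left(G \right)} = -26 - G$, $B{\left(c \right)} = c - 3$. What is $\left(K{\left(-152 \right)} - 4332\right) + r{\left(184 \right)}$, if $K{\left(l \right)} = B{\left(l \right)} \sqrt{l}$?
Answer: $-4542 - 310 i \sqrt{38} \approx -4542.0 - 1911.0 i$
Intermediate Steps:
$B{\left(c \right)} = -3 + c$
$K{\left(l \right)} = \sqrt{l} \left(-3 + l\right)$ ($K{\left(l \right)} = \left(-3 + l\right) \sqrt{l} = \sqrt{l} \left(-3 + l\right)$)
$\left(K{\left(-152 \right)} - 4332\right) + r{\left(184 \right)} = \left(\sqrt{-152} \left(-3 - 152\right) - 4332\right) - 210 = \left(2 i \sqrt{38} \left(-155\right) - 4332\right) - 210 = \left(- 310 i \sqrt{38} - 4332\right) - 210 = \left(-4332 - 310 i \sqrt{38}\right) - 210 = -4542 - 310 i \sqrt{38}$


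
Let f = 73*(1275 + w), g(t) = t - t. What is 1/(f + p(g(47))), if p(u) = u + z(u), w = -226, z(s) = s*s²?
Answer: 1/76577 ≈ 1.3059e-5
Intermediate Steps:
z(s) = s³
g(t) = 0
p(u) = u + u³
f = 76577 (f = 73*(1275 - 226) = 73*1049 = 76577)
1/(f + p(g(47))) = 1/(76577 + (0 + 0³)) = 1/(76577 + (0 + 0)) = 1/(76577 + 0) = 1/76577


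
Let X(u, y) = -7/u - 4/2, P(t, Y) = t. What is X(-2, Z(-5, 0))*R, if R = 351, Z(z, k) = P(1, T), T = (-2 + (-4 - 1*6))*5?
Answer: 1053/2 ≈ 526.50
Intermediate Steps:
T = -60 (T = (-2 + (-4 - 6))*5 = (-2 - 10)*5 = -12*5 = -60)
Z(z, k) = 1
X(u, y) = -2 - 7/u (X(u, y) = -7/u - 4*½ = -7/u - 2 = -2 - 7/u)
X(-2, Z(-5, 0))*R = (-2 - 7/(-2))*351 = (-2 - 7*(-½))*351 = (-2 + 7/2)*351 = (3/2)*351 = 1053/2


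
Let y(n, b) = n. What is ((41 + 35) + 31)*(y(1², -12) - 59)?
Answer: -6206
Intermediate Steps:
((41 + 35) + 31)*(y(1², -12) - 59) = ((41 + 35) + 31)*(1² - 59) = (76 + 31)*(1 - 59) = 107*(-58) = -6206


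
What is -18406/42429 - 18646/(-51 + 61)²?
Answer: -396485867/2121450 ≈ -186.89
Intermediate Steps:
-18406/42429 - 18646/(-51 + 61)² = -18406*1/42429 - 18646/(10²) = -18406/42429 - 18646/100 = -18406/42429 - 18646*1/100 = -18406/42429 - 9323/50 = -396485867/2121450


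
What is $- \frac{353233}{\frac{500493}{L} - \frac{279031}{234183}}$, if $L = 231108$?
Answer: $- \frac{6372507562094004}{17573551957} \approx -3.6262 \cdot 10^{5}$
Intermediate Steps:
$- \frac{353233}{\frac{500493}{L} - \frac{279031}{234183}} = - \frac{353233}{\frac{500493}{231108} - \frac{279031}{234183}} = - \frac{353233}{500493 \cdot \frac{1}{231108} - \frac{279031}{234183}} = - \frac{353233}{\frac{166831}{77036} - \frac{279031}{234183}} = - \frac{353233}{\frac{17573551957}{18040521588}} = \left(-353233\right) \frac{18040521588}{17573551957} = - \frac{6372507562094004}{17573551957}$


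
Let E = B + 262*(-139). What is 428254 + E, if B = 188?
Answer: 392024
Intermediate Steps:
E = -36230 (E = 188 + 262*(-139) = 188 - 36418 = -36230)
428254 + E = 428254 - 36230 = 392024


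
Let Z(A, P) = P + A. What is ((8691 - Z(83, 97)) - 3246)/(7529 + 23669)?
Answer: 5265/31198 ≈ 0.16876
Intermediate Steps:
Z(A, P) = A + P
((8691 - Z(83, 97)) - 3246)/(7529 + 23669) = ((8691 - (83 + 97)) - 3246)/(7529 + 23669) = ((8691 - 1*180) - 3246)/31198 = ((8691 - 180) - 3246)*(1/31198) = (8511 - 3246)*(1/31198) = 5265*(1/31198) = 5265/31198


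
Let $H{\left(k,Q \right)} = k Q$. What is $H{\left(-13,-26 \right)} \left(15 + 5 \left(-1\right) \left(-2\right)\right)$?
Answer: $8450$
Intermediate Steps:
$H{\left(k,Q \right)} = Q k$
$H{\left(-13,-26 \right)} \left(15 + 5 \left(-1\right) \left(-2\right)\right) = \left(-26\right) \left(-13\right) \left(15 + 5 \left(-1\right) \left(-2\right)\right) = 338 \left(15 - -10\right) = 338 \left(15 + 10\right) = 338 \cdot 25 = 8450$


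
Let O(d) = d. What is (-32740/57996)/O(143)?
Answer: -8185/2073357 ≈ -0.0039477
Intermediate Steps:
(-32740/57996)/O(143) = -32740/57996/143 = -32740*1/57996*(1/143) = -8185/14499*1/143 = -8185/2073357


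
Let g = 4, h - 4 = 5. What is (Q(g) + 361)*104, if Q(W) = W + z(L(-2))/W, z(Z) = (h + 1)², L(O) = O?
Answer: 40560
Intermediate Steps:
h = 9 (h = 4 + 5 = 9)
z(Z) = 100 (z(Z) = (9 + 1)² = 10² = 100)
Q(W) = W + 100/W
(Q(g) + 361)*104 = ((4 + 100/4) + 361)*104 = ((4 + 100*(¼)) + 361)*104 = ((4 + 25) + 361)*104 = (29 + 361)*104 = 390*104 = 40560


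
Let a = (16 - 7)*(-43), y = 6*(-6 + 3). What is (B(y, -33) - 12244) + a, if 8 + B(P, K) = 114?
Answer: -12525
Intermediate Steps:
y = -18 (y = 6*(-3) = -18)
B(P, K) = 106 (B(P, K) = -8 + 114 = 106)
a = -387 (a = 9*(-43) = -387)
(B(y, -33) - 12244) + a = (106 - 12244) - 387 = -12138 - 387 = -12525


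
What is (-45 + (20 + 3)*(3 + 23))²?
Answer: 305809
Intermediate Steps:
(-45 + (20 + 3)*(3 + 23))² = (-45 + 23*26)² = (-45 + 598)² = 553² = 305809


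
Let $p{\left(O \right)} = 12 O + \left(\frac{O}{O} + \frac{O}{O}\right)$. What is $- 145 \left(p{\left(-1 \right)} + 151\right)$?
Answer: $-20445$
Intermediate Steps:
$p{\left(O \right)} = 2 + 12 O$ ($p{\left(O \right)} = 12 O + \left(1 + 1\right) = 12 O + 2 = 2 + 12 O$)
$- 145 \left(p{\left(-1 \right)} + 151\right) = - 145 \left(\left(2 + 12 \left(-1\right)\right) + 151\right) = - 145 \left(\left(2 - 12\right) + 151\right) = - 145 \left(-10 + 151\right) = \left(-145\right) 141 = -20445$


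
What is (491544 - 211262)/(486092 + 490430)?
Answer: 140141/488261 ≈ 0.28702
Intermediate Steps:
(491544 - 211262)/(486092 + 490430) = 280282/976522 = 280282*(1/976522) = 140141/488261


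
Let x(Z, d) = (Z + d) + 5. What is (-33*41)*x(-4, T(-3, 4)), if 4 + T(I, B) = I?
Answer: 8118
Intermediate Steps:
T(I, B) = -4 + I
x(Z, d) = 5 + Z + d
(-33*41)*x(-4, T(-3, 4)) = (-33*41)*(5 - 4 + (-4 - 3)) = -1353*(5 - 4 - 7) = -1353*(-6) = 8118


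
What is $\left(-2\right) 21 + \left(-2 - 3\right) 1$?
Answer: $-47$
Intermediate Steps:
$\left(-2\right) 21 + \left(-2 - 3\right) 1 = -42 - 5 = -47$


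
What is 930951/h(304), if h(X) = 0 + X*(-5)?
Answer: -930951/1520 ≈ -612.47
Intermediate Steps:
h(X) = -5*X (h(X) = 0 - 5*X = -5*X)
930951/h(304) = 930951/((-5*304)) = 930951/(-1520) = 930951*(-1/1520) = -930951/1520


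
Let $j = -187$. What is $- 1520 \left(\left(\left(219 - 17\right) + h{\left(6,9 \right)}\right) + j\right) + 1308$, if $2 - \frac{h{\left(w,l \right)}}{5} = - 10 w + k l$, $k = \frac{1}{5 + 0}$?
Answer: $-479012$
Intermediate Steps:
$k = \frac{1}{5} \approx 0.2$
$h{\left(w,l \right)} = 10 - l + 50 w$ ($h{\left(w,l \right)} = 10 - 5 \left(- 10 w + \frac{l}{5}\right) = 10 - \left(l - 50 w\right) = 10 - l + 50 w$)
$- 1520 \left(\left(\left(219 - 17\right) + h{\left(6,9 \right)}\right) + j\right) + 1308 = - 1520 \left(\left(\left(219 - 17\right) + \left(10 - 9 + 50 \cdot 6\right)\right) - 187\right) + 1308 = - 1520 \left(\left(202 + \left(10 - 9 + 300\right)\right) - 187\right) + 1308 = - 1520 \left(\left(202 + 301\right) - 187\right) + 1308 = - 1520 \left(503 - 187\right) + 1308 = \left(-1520\right) 316 + 1308 = -480320 + 1308 = -479012$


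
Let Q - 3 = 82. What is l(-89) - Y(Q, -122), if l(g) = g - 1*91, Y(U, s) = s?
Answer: -58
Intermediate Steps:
Q = 85 (Q = 3 + 82 = 85)
l(g) = -91 + g (l(g) = g - 91 = -91 + g)
l(-89) - Y(Q, -122) = (-91 - 89) - 1*(-122) = -180 + 122 = -58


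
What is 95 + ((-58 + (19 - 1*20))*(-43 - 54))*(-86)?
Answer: -492083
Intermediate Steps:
95 + ((-58 + (19 - 1*20))*(-43 - 54))*(-86) = 95 + ((-58 + (19 - 20))*(-97))*(-86) = 95 + ((-58 - 1)*(-97))*(-86) = 95 - 59*(-97)*(-86) = 95 + 5723*(-86) = 95 - 492178 = -492083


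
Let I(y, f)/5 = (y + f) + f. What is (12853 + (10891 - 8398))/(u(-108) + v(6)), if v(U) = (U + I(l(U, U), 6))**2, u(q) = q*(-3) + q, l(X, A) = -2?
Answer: 7673/1676 ≈ 4.5782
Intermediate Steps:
I(y, f) = 5*y + 10*f (I(y, f) = 5*((y + f) + f) = 5*((f + y) + f) = 5*(y + 2*f) = 5*y + 10*f)
u(q) = -2*q (u(q) = -3*q + q = -2*q)
v(U) = (50 + U)**2 (v(U) = (U + (5*(-2) + 10*6))**2 = (U + (-10 + 60))**2 = (U + 50)**2 = (50 + U)**2)
(12853 + (10891 - 8398))/(u(-108) + v(6)) = (12853 + (10891 - 8398))/(-2*(-108) + (50 + 6)**2) = (12853 + 2493)/(216 + 56**2) = 15346/(216 + 3136) = 15346/3352 = 15346*(1/3352) = 7673/1676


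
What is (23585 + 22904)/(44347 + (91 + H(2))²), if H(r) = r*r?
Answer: 46489/53372 ≈ 0.87104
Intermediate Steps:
H(r) = r²
(23585 + 22904)/(44347 + (91 + H(2))²) = (23585 + 22904)/(44347 + (91 + 2²)²) = 46489/(44347 + (91 + 4)²) = 46489/(44347 + 95²) = 46489/(44347 + 9025) = 46489/53372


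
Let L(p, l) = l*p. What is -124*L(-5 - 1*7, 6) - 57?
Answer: 8871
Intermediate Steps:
-124*L(-5 - 1*7, 6) - 57 = -744*(-5 - 1*7) - 57 = -744*(-5 - 7) - 57 = -744*(-12) - 57 = -124*(-72) - 57 = 8928 - 57 = 8871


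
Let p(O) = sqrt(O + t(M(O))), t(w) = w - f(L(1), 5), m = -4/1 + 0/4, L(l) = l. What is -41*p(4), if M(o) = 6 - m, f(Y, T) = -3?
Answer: -41*sqrt(17) ≈ -169.05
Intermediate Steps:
m = -4 (m = -4*1 + 0*(1/4) = -4 + 0 = -4)
M(o) = 10 (M(o) = 6 - 1*(-4) = 6 + 4 = 10)
t(w) = 3 + w (t(w) = w - 1*(-3) = w + 3 = 3 + w)
p(O) = sqrt(13 + O) (p(O) = sqrt(O + (3 + 10)) = sqrt(O + 13) = sqrt(13 + O))
-41*p(4) = -41*sqrt(13 + 4) = -41*sqrt(17)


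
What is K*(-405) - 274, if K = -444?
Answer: 179546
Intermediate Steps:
K*(-405) - 274 = -444*(-405) - 274 = 179820 - 274 = 179546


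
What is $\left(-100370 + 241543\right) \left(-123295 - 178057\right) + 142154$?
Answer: $-42542623742$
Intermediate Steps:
$\left(-100370 + 241543\right) \left(-123295 - 178057\right) + 142154 = 141173 \left(-301352\right) + 142154 = -42542765896 + 142154 = -42542623742$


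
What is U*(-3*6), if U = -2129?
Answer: 38322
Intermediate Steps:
U*(-3*6) = -(-6387)*6 = -2129*(-18) = 38322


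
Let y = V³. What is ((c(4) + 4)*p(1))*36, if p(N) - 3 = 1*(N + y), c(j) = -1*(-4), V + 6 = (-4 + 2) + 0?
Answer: -146304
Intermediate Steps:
V = -8 (V = -6 + ((-4 + 2) + 0) = -6 + (-2 + 0) = -6 - 2 = -8)
y = -512 (y = (-8)³ = -512)
c(j) = 4
p(N) = -509 + N (p(N) = 3 + 1*(N - 512) = 3 + 1*(-512 + N) = 3 + (-512 + N) = -509 + N)
((c(4) + 4)*p(1))*36 = ((4 + 4)*(-509 + 1))*36 = (8*(-508))*36 = -4064*36 = -146304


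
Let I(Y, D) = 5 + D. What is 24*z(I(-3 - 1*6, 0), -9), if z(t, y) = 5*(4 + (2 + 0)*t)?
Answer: 1680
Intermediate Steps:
z(t, y) = 20 + 10*t (z(t, y) = 5*(4 + 2*t) = 20 + 10*t)
24*z(I(-3 - 1*6, 0), -9) = 24*(20 + 10*(5 + 0)) = 24*(20 + 10*5) = 24*(20 + 50) = 24*70 = 1680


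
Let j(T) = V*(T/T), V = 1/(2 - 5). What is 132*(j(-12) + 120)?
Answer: 15796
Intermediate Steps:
V = -⅓ (V = 1/(-3) = -⅓ ≈ -0.33333)
j(T) = -⅓ (j(T) = -T/(3*T) = -⅓*1 = -⅓)
132*(j(-12) + 120) = 132*(-⅓ + 120) = 132*(359/3) = 15796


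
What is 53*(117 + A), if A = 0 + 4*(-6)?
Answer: 4929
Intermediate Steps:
A = -24 (A = 0 - 24 = -24)
53*(117 + A) = 53*(117 - 24) = 53*93 = 4929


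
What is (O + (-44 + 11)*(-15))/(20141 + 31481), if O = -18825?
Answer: -9165/25811 ≈ -0.35508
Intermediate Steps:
(O + (-44 + 11)*(-15))/(20141 + 31481) = (-18825 + (-44 + 11)*(-15))/(20141 + 31481) = (-18825 - 33*(-15))/51622 = (-18825 + 495)*(1/51622) = -18330*1/51622 = -9165/25811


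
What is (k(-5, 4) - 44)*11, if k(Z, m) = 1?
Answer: -473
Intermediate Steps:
(k(-5, 4) - 44)*11 = (1 - 44)*11 = -43*11 = -473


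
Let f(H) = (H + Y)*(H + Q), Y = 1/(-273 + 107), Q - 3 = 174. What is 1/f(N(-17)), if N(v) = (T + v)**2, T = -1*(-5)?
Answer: 166/7672863 ≈ 2.1635e-5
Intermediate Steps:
Q = 177 (Q = 3 + 174 = 177)
T = 5
Y = -1/166 (Y = 1/(-166) = -1/166 ≈ -0.0060241)
N(v) = (5 + v)**2
f(H) = (177 + H)*(-1/166 + H) (f(H) = (H - 1/166)*(H + 177) = (-1/166 + H)*(177 + H) = (177 + H)*(-1/166 + H))
1/f(N(-17)) = 1/(-177/166 + ((5 - 17)**2)**2 + 29381*(5 - 17)**2/166) = 1/(-177/166 + ((-12)**2)**2 + (29381/166)*(-12)**2) = 1/(-177/166 + 144**2 + (29381/166)*144) = 1/(-177/166 + 20736 + 2115432/83) = 1/(7672863/166) = 166/7672863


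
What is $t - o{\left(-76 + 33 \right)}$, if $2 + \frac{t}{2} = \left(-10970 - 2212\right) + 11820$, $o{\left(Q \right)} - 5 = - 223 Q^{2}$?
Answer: $409594$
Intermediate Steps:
$o{\left(Q \right)} = 5 - 223 Q^{2}$
$t = -2728$ ($t = -4 + 2 \left(\left(-10970 - 2212\right) + 11820\right) = -4 + 2 \left(-13182 + 11820\right) = -4 + 2 \left(-1362\right) = -4 - 2724 = -2728$)
$t - o{\left(-76 + 33 \right)} = -2728 - \left(5 - 223 \left(-76 + 33\right)^{2}\right) = -2728 - \left(5 - 223 \left(-43\right)^{2}\right) = -2728 - \left(5 - 412327\right) = -2728 - -412322 = -2728 + 412322 = 409594$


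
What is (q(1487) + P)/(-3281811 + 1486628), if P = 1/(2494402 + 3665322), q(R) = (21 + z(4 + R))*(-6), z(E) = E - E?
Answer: 776125223/11057831809492 ≈ 7.0188e-5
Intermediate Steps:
z(E) = 0
q(R) = -126 (q(R) = (21 + 0)*(-6) = 21*(-6) = -126)
P = 1/6159724 ≈ 1.6235e-7
(q(1487) + P)/(-3281811 + 1486628) = (-126 + 1/6159724)/(-3281811 + 1486628) = -776125223/6159724/(-1795183) = -776125223/6159724*(-1/1795183) = 776125223/11057831809492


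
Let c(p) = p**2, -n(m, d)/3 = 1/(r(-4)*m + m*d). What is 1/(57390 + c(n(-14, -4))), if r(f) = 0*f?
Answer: 3136/179975049 ≈ 1.7425e-5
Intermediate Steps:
r(f) = 0
n(m, d) = -3/(d*m) (n(m, d) = -3/(0*m + m*d) = -3/(0 + d*m) = -3*1/(d*m) = -3/(d*m))
1/(57390 + c(n(-14, -4))) = 1/(57390 + (-3/(-4*(-14)))**2) = 1/(57390 + (-3*(-1/4)*(-1/14))**2) = 1/(57390 + (-3/56)**2) = 1/(57390 + 9/3136) = 1/(179975049/3136) = 3136/179975049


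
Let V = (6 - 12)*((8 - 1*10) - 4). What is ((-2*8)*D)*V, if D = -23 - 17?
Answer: 23040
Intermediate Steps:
V = 36 (V = -6*((8 - 10) - 4) = -6*(-2 - 4) = -6*(-6) = 36)
D = -40
((-2*8)*D)*V = (-2*8*(-40))*36 = -16*(-40)*36 = 640*36 = 23040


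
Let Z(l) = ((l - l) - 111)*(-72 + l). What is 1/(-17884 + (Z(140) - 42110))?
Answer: -1/67542 ≈ -1.4806e-5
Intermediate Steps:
Z(l) = 7992 - 111*l (Z(l) = (0 - 111)*(-72 + l) = -111*(-72 + l) = 7992 - 111*l)
1/(-17884 + (Z(140) - 42110)) = 1/(-17884 + ((7992 - 111*140) - 42110)) = 1/(-17884 + ((7992 - 15540) - 42110)) = 1/(-17884 + (-7548 - 42110)) = 1/(-17884 - 49658) = 1/(-67542) = -1/67542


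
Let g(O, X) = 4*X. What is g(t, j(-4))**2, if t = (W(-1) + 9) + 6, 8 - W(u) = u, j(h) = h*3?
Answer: 2304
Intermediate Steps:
j(h) = 3*h
W(u) = 8 - u
t = 24 (t = ((8 - 1*(-1)) + 9) + 6 = ((8 + 1) + 9) + 6 = (9 + 9) + 6 = 18 + 6 = 24)
g(t, j(-4))**2 = (4*(3*(-4)))**2 = (4*(-12))**2 = (-48)**2 = 2304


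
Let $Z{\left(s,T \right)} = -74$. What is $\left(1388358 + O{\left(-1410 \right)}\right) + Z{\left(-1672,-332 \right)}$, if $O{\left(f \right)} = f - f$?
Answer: $1388284$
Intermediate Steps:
$O{\left(f \right)} = 0$
$\left(1388358 + O{\left(-1410 \right)}\right) + Z{\left(-1672,-332 \right)} = \left(1388358 + 0\right) - 74 = 1388358 - 74 = 1388284$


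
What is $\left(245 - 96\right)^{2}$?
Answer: $22201$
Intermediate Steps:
$\left(245 - 96\right)^{2} = 149^{2} = 22201$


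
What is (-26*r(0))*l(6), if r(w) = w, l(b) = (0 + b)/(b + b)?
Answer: 0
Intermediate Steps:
l(b) = 1/2 (l(b) = b/((2*b)) = b*(1/(2*b)) = 1/2)
(-26*r(0))*l(6) = -26*0*(1/2) = 0*(1/2) = 0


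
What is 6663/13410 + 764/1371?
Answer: 2153357/2042790 ≈ 1.0541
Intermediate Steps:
6663/13410 + 764/1371 = 6663*(1/13410) + 764*(1/1371) = 2221/4470 + 764/1371 = 2153357/2042790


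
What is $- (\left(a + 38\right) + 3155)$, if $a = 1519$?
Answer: $-4712$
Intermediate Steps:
$- (\left(a + 38\right) + 3155) = - (\left(1519 + 38\right) + 3155) = - (1557 + 3155) = \left(-1\right) 4712 = -4712$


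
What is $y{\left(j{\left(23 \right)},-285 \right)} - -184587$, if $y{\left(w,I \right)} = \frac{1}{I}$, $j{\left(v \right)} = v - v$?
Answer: $\frac{52607294}{285} \approx 1.8459 \cdot 10^{5}$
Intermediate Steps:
$j{\left(v \right)} = 0$
$y{\left(j{\left(23 \right)},-285 \right)} - -184587 = \frac{1}{-285} - -184587 = - \frac{1}{285} + 184587 = \frac{52607294}{285}$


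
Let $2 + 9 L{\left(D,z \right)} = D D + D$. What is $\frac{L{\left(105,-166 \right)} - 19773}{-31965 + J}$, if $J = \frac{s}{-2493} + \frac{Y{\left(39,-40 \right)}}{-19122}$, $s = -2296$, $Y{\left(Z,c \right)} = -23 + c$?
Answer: $\frac{294552948742}{507921373573} \approx 0.57992$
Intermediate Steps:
$L{\left(D,z \right)} = - \frac{2}{9} + \frac{D}{9} + \frac{D^{2}}{9}$ ($L{\left(D,z \right)} = - \frac{2}{9} + \frac{D D + D}{9} = - \frac{2}{9} + \frac{D^{2} + D}{9} = - \frac{2}{9} + \frac{D + D^{2}}{9} = - \frac{2}{9} + \left(\frac{D}{9} + \frac{D^{2}}{9}\right) = - \frac{2}{9} + \frac{D}{9} + \frac{D^{2}}{9}$)
$J = \frac{14687057}{15890382}$ ($J = - \frac{2296}{-2493} + \frac{-23 - 40}{-19122} = \left(-2296\right) \left(- \frac{1}{2493}\right) - - \frac{21}{6374} = \frac{2296}{2493} + \frac{21}{6374} = \frac{14687057}{15890382} \approx 0.92427$)
$\frac{L{\left(105,-166 \right)} - 19773}{-31965 + J} = \frac{\left(- \frac{2}{9} + \frac{1}{9} \cdot 105 + \frac{105^{2}}{9}\right) - 19773}{-31965 + \frac{14687057}{15890382}} = \frac{\left(- \frac{2}{9} + \frac{35}{3} + \frac{1}{9} \cdot 11025\right) - 19773}{- \frac{507921373573}{15890382}} = \left(\left(- \frac{2}{9} + \frac{35}{3} + 1225\right) - 19773\right) \left(- \frac{15890382}{507921373573}\right) = \left(\frac{11128}{9} - 19773\right) \left(- \frac{15890382}{507921373573}\right) = \left(- \frac{166829}{9}\right) \left(- \frac{15890382}{507921373573}\right) = \frac{294552948742}{507921373573}$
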